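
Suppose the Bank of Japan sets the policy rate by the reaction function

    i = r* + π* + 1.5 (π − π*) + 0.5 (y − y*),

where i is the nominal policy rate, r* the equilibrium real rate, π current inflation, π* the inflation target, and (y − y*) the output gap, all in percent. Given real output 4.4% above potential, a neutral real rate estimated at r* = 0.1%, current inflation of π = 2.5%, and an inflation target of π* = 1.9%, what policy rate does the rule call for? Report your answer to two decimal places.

Output 4.4% above potential → (y − y*) = 4.4.
i = 0.1 + 1.9 + 1.5 × (2.5 − 1.9) + 0.5 × 4.4
   = 0.1 + 1.9 + 0.9 + 2.2 = 5.10

5.10%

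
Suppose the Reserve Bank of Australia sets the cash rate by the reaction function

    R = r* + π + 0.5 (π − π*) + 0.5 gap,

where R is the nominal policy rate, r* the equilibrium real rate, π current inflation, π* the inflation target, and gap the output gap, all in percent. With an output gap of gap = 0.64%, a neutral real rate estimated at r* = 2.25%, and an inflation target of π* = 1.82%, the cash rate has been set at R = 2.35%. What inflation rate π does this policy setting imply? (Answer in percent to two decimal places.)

0.46%

Collecting π: R = r* + (1 + 0.5) π − 0.5 π* + 0.5 gap
1.5 π = 2.35 − 2.25 + 0.5 × 1.82 − 0.5 × 0.64 = 0.69
π = 0.69 / 1.5 = 0.46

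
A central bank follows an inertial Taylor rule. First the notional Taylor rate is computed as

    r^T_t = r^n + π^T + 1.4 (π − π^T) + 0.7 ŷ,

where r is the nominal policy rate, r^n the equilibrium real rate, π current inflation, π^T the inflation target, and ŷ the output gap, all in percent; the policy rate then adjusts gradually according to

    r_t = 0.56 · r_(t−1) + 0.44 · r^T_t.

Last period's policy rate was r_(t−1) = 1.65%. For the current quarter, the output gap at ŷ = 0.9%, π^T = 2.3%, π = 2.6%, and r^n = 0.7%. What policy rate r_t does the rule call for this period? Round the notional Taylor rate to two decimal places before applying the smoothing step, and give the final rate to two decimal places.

2.71%

r^T_t = 0.7 + 2.3 + 1.4 × (2.6 − 2.3) + 0.7 × 0.9
   = 0.7 + 2.3 + 0.42 + 0.63 = 4.05
r_t = 0.56 × 1.65 + 0.44 × 4.05 = 0.924 + 1.782 = 2.71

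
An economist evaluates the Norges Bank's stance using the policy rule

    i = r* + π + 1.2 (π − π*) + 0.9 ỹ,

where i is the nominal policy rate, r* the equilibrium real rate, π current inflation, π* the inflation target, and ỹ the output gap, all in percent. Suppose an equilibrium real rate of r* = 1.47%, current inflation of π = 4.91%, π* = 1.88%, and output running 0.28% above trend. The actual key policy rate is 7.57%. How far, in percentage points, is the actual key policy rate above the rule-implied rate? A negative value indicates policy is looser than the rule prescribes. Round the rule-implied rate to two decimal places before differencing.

-2.70 pp

Output 0.28% above potential → ỹ = 0.28.
i = 1.47 + 4.91 + 1.2 × (4.91 − 1.88) + 0.9 × 0.28
   = 1.47 + 4.91 + 3.636 + 0.252 = 10.27
Deviation = 7.57 − 10.27 = -2.70 pp.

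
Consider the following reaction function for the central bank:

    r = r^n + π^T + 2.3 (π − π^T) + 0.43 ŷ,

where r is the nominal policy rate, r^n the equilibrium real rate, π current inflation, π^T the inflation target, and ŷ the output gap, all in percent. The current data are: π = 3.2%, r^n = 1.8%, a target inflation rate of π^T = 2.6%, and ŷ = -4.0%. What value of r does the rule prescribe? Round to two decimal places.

r = 1.8 + 2.6 + 2.3 × (3.2 − 2.6) + 0.43 × (-4.0)
   = 1.8 + 2.6 + 1.38 − 1.72 = 4.06

4.06%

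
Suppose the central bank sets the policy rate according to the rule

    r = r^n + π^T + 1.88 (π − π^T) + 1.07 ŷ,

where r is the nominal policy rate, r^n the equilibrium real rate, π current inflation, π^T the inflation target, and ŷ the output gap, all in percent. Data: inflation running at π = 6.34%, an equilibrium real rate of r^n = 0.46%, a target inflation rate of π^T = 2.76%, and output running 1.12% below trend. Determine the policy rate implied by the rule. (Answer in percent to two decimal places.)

Output 1.12% below potential → ŷ = -1.12.
r = 0.46 + 2.76 + 1.88 × (6.34 − 2.76) + 1.07 × (-1.12)
   = 0.46 + 2.76 + 6.7304 − 1.1984 = 8.75

8.75%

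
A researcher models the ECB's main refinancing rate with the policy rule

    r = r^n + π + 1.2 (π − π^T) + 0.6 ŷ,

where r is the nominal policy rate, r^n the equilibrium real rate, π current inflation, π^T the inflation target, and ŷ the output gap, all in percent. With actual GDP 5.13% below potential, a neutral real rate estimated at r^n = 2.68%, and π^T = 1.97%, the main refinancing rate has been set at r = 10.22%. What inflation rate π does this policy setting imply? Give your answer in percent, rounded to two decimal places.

Output 5.13% below potential → ŷ = -5.13.
Collecting π: r = r^n + (1 + 1.2) π − 1.2 π^T + 0.6 ŷ
2.2 π = 10.22 − 2.68 + 1.2 × 1.97 − 0.6 × (-5.13) = 12.982
π = 12.982 / 2.2 = 5.90

5.90%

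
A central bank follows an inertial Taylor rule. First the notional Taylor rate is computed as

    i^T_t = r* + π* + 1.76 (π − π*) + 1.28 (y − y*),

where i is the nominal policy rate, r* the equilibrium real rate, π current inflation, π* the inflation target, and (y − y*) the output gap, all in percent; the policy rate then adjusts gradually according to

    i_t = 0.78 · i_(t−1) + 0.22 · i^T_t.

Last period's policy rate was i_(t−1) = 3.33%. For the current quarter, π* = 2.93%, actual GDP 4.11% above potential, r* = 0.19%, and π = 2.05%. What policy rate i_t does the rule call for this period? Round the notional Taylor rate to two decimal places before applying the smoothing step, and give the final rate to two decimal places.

Output 4.11% above potential → (y − y*) = 4.11.
i^T_t = 0.19 + 2.93 + 1.76 × (2.05 − 2.93) + 1.28 × 4.11
   = 0.19 + 2.93 − 1.5488 + 5.2608 = 6.83
i_t = 0.78 × 3.33 + 0.22 × 6.83 = 2.5974 + 1.5026 = 4.10

4.10%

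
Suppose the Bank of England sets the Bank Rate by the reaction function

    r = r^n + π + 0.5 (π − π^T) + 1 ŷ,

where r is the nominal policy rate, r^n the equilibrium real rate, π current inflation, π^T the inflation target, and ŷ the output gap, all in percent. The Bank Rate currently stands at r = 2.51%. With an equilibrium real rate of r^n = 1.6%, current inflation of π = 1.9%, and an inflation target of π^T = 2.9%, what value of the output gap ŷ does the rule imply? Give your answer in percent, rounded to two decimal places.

-0.49%

1 ŷ = 2.51 − 1.6 − 1.9 − 0.5 × (1.9 − 2.9) = -0.49
ŷ = -0.49 / 1 = -0.49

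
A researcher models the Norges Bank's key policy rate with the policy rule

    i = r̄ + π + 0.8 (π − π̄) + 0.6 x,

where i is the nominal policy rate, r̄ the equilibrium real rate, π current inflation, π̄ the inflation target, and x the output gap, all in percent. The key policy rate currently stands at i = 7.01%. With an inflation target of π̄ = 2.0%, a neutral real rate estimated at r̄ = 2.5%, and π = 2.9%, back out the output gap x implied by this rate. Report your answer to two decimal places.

0.6 x = 7.01 − 2.5 − 2.9 − 0.8 × (2.9 − 2.0) = 0.89
x = 0.89 / 0.6 = 1.48

1.48%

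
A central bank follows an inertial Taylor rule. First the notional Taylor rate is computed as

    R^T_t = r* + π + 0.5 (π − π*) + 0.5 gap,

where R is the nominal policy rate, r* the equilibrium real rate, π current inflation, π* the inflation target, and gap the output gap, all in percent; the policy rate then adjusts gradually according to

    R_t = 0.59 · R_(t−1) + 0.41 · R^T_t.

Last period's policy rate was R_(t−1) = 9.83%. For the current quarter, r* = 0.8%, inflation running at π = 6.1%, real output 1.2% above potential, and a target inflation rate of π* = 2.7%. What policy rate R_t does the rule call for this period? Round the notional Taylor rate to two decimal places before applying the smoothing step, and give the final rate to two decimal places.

9.57%

Output 1.2% above potential → gap = 1.2.
R^T_t = 0.8 + 6.1 + 0.5 × (6.1 − 2.7) + 0.5 × 1.2
   = 0.8 + 6.1 + 1.7 + 0.6 = 9.20
R_t = 0.59 × 9.83 + 0.41 × 9.20 = 5.7997 + 3.772 = 9.57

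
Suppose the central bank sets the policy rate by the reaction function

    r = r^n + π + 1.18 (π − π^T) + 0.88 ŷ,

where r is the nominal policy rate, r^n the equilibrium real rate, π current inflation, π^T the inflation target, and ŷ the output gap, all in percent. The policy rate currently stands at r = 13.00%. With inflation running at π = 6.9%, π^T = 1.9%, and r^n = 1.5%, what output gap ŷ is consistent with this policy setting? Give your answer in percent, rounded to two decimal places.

-1.48%

0.88 ŷ = 13.00 − 1.5 − 6.9 − 1.18 × (6.9 − 1.9) = -1.3
ŷ = -1.3 / 0.88 = -1.48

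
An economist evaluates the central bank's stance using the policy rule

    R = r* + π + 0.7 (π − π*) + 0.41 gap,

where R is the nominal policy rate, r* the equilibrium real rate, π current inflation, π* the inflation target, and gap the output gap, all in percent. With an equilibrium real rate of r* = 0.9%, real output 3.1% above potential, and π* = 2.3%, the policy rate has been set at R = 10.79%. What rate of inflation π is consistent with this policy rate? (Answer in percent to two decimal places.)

Output 3.1% above potential → gap = 3.1.
Collecting π: R = r* + (1 + 0.7) π − 0.7 π* + 0.41 gap
1.7 π = 10.79 − 0.9 + 0.7 × 2.3 − 0.41 × 3.1 = 10.229
π = 10.229 / 1.7 = 6.02

6.02%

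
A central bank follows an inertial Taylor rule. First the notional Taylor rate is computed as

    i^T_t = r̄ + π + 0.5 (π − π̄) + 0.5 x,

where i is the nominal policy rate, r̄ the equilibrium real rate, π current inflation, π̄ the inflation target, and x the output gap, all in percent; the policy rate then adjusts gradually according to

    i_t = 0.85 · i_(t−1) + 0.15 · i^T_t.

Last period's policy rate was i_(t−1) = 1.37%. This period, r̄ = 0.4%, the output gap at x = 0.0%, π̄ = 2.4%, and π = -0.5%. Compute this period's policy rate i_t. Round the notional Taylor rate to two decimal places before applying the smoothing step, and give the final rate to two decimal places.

0.93%

i^T_t = 0.4 + (-0.5) + 0.5 × (-0.5 − 2.4) + 0.5 × 0.0
   = 0.4 − 0.5 − 1.45 + 0 = -1.55
i_t = 0.85 × 1.37 + 0.15 × (-1.55) = 1.1645 − 0.2325 = 0.93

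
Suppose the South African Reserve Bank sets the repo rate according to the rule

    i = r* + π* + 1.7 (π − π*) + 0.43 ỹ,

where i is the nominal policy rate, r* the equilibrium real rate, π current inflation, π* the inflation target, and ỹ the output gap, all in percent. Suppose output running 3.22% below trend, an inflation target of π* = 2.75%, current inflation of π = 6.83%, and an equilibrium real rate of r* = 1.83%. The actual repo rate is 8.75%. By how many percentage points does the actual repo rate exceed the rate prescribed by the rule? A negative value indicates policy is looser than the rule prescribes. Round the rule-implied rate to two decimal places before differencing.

Output 3.22% below potential → ỹ = -3.22.
i = 1.83 + 2.75 + 1.7 × (6.83 − 2.75) + 0.43 × (-3.22)
   = 1.83 + 2.75 + 6.936 − 1.3846 = 10.13
Deviation = 8.75 − 10.13 = -1.38 pp.

-1.38 pp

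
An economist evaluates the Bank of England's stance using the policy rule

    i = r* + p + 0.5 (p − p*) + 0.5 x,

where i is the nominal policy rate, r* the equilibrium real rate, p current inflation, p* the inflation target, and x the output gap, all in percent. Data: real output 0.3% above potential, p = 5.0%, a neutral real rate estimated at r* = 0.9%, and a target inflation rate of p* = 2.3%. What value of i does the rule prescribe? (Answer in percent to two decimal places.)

Output 0.3% above potential → x = 0.3.
i = 0.9 + 5.0 + 0.5 × (5.0 − 2.3) + 0.5 × 0.3
   = 0.9 + 5 + 1.35 + 0.15 = 7.40

7.40%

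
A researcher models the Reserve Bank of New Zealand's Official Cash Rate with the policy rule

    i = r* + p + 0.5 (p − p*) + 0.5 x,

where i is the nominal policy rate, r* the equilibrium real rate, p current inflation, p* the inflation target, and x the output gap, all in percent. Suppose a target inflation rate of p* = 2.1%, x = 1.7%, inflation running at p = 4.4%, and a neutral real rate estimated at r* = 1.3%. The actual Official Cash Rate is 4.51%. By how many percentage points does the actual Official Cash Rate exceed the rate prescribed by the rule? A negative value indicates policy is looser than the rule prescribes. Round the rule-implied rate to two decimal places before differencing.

-3.19 pp

i = 1.3 + 4.4 + 0.5 × (4.4 − 2.1) + 0.5 × 1.7
   = 1.3 + 4.4 + 1.15 + 0.85 = 7.70
Deviation = 4.51 − 7.70 = -3.19 pp.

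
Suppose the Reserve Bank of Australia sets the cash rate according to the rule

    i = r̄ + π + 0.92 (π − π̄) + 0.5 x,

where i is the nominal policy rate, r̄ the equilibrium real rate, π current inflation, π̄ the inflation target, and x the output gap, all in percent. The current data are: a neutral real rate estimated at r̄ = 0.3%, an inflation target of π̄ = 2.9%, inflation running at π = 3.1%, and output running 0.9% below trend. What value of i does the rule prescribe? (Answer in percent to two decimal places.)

3.13%

Output 0.9% below potential → x = -0.9.
i = 0.3 + 3.1 + 0.92 × (3.1 − 2.9) + 0.5 × (-0.9)
   = 0.3 + 3.1 + 0.184 − 0.45 = 3.13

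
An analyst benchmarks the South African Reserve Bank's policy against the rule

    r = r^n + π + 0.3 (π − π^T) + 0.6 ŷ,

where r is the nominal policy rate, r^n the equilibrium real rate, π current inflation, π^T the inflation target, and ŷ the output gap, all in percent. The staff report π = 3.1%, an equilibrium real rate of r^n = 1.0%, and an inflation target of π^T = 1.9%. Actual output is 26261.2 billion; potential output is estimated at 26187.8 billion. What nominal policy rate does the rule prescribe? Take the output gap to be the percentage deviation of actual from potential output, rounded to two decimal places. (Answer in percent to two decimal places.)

4.63%

Output gap = 100 × (26261.2 − 26187.8) / 26187.8 = 0.28%.
r = 1.00 + 3.10 + 0.3 × (3.10 − 1.90) + 0.6 × 0.28
   = 1.00 + 3.1 + 0.36 + 0.168 = 4.63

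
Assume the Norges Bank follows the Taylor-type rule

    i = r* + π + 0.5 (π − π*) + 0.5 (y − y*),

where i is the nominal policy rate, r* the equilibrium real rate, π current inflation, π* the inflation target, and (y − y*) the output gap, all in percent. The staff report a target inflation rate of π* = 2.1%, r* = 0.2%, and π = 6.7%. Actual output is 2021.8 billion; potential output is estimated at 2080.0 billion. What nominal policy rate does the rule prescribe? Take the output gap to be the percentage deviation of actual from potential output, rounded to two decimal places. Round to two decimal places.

Output gap = 100 × (2021.8 − 2080.0) / 2080.0 = -2.80%.
i = 0.20 + 6.70 + 0.5 × (6.70 − 2.10) + 0.5 × (-2.80)
   = 0.20 + 6.7 + 2.3 − 1.4 = 7.80

7.80%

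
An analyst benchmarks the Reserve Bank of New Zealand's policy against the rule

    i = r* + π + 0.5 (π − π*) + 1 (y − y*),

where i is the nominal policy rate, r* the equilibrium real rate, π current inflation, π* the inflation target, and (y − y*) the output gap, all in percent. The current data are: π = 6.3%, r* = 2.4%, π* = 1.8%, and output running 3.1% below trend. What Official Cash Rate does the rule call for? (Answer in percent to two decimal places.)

7.85%

Output 3.1% below potential → (y − y*) = -3.1.
i = 2.4 + 6.3 + 0.5 × (6.3 − 1.8) + 1 × (-3.1)
   = 2.4 + 6.3 + 2.25 − 3.1 = 7.85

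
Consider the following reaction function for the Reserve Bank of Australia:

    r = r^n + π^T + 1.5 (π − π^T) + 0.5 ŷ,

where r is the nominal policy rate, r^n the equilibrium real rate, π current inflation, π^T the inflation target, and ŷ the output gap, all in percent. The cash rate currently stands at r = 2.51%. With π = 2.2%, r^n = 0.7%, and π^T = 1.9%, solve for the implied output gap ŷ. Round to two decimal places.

0.5 ŷ = 2.51 − 0.7 − 1.9 − 1.5 × (2.2 − 1.9) = -0.54
ŷ = -0.54 / 0.5 = -1.08

-1.08%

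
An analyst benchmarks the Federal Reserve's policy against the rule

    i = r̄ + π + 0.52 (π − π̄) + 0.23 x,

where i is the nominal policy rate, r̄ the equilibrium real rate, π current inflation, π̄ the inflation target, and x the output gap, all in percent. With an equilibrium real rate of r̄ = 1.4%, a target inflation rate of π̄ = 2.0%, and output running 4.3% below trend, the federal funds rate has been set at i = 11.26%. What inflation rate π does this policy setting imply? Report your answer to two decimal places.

Output 4.3% below potential → x = -4.3.
Collecting π: i = r̄ + (1 + 0.52) π − 0.52 π̄ + 0.23 x
1.52 π = 11.26 − 1.4 + 0.52 × 2.0 − 0.23 × (-4.3) = 11.889
π = 11.889 / 1.52 = 7.82

7.82%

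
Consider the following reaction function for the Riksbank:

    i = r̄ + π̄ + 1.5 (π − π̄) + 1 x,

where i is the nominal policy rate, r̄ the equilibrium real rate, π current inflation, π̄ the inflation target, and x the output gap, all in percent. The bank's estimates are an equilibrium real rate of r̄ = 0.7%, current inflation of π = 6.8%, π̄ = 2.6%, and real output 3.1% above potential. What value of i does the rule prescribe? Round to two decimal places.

12.70%

Output 3.1% above potential → x = 3.1.
i = 0.7 + 2.6 + 1.5 × (6.8 − 2.6) + 1 × 3.1
   = 0.7 + 2.6 + 6.3 + 3.1 = 12.70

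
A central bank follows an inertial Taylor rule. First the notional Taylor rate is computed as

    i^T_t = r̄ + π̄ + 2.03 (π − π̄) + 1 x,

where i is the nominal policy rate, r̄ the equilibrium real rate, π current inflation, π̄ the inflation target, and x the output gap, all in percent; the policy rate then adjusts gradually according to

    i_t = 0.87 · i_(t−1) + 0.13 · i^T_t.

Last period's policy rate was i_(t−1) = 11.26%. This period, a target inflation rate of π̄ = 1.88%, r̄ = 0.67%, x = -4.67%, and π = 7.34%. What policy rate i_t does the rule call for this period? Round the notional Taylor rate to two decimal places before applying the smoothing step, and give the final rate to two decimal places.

10.96%

i^T_t = 0.67 + 1.88 + 2.03 × (7.34 − 1.88) + 1 × (-4.67)
   = 0.67 + 1.88 + 11.0838 − 4.67 = 8.96
i_t = 0.87 × 11.26 + 0.13 × 8.96 = 9.7962 + 1.1648 = 10.96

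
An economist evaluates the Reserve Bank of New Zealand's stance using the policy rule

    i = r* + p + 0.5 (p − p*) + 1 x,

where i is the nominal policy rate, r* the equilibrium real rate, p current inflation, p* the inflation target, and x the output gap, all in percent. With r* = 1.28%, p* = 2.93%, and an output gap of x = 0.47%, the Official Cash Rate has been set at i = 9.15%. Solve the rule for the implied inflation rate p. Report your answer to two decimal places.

Collecting p: i = r* + (1 + 0.5) p − 0.5 p* + 1 x
1.5 p = 9.15 − 1.28 + 0.5 × 2.93 − 1 × 0.47 = 8.865
p = 8.865 / 1.5 = 5.91

5.91%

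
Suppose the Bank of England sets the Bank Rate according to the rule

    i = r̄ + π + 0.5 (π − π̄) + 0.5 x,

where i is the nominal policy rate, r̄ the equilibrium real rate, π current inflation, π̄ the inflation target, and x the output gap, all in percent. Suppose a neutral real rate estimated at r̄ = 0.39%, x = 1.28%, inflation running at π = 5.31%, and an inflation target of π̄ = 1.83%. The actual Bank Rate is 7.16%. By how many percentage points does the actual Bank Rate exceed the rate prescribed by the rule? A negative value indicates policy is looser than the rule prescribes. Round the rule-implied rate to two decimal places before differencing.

-0.92 pp

i = 0.39 + 5.31 + 0.5 × (5.31 − 1.83) + 0.5 × 1.28
   = 0.39 + 5.31 + 1.74 + 0.64 = 8.08
Deviation = 7.16 − 8.08 = -0.92 pp.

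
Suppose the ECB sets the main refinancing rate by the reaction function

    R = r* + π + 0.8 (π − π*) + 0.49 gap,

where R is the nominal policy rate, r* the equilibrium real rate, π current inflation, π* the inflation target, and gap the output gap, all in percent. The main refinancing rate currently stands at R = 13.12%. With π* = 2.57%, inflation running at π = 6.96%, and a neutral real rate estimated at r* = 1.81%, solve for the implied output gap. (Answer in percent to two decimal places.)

1.71%

0.49 gap = 13.12 − 1.81 − 6.96 − 0.8 × (6.96 − 2.57) = 0.838
gap = 0.838 / 0.49 = 1.71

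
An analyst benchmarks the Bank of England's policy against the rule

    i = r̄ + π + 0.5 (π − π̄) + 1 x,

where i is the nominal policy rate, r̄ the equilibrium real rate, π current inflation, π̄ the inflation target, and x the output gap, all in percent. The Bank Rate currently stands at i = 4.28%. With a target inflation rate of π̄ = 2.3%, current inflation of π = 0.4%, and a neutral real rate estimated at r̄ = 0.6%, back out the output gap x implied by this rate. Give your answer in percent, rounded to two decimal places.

1 x = 4.28 − 0.6 − 0.4 − 0.5 × (0.4 − 2.3) = 4.23
x = 4.23 / 1 = 4.23

4.23%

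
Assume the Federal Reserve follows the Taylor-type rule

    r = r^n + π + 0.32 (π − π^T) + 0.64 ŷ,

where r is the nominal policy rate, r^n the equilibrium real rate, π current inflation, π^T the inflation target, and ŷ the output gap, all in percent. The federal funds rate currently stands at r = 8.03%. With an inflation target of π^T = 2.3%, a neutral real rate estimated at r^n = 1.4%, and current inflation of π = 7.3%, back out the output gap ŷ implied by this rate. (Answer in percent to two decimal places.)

-3.55%

0.64 ŷ = 8.03 − 1.4 − 7.3 − 0.32 × (7.3 − 2.3) = -2.27
ŷ = -2.27 / 0.64 = -3.55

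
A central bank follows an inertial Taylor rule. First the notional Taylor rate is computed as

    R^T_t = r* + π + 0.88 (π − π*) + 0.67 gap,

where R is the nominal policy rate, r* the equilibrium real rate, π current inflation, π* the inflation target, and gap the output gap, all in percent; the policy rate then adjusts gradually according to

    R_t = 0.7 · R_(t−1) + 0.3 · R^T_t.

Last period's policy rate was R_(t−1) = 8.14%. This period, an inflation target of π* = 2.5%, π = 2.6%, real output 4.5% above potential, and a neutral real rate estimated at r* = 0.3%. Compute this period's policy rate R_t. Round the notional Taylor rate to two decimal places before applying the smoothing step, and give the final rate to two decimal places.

7.50%

Output 4.5% above potential → gap = 4.5.
R^T_t = 0.3 + 2.6 + 0.88 × (2.6 − 2.5) + 0.67 × 4.5
   = 0.3 + 2.6 + 0.088 + 3.015 = 6.00
R_t = 0.7 × 8.14 + 0.3 × 6.00 = 5.698 + 1.8 = 7.50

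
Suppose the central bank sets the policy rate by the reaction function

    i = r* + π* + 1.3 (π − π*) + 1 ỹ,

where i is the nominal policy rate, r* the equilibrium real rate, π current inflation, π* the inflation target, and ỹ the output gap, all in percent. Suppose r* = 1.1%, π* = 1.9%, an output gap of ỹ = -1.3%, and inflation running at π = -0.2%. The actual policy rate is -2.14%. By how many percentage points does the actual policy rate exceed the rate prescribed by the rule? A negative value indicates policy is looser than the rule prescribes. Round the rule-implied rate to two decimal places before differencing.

-1.11 pp

i = 1.1 + 1.9 + 1.3 × (-0.2 − 1.9) + 1 × (-1.3)
   = 1.1 + 1.9 − 2.73 − 1.3 = -1.03
Deviation = -2.14 − (-1.03) = -1.11 pp.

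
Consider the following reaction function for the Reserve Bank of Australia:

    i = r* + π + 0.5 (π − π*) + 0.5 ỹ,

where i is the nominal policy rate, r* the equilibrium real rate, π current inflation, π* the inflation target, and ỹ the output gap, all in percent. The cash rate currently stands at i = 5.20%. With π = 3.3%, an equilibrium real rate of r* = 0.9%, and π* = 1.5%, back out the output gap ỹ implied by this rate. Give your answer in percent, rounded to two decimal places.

0.20%

0.5 ỹ = 5.20 − 0.9 − 3.3 − 0.5 × (3.3 − 1.5) = 0.1
ỹ = 0.1 / 0.5 = 0.20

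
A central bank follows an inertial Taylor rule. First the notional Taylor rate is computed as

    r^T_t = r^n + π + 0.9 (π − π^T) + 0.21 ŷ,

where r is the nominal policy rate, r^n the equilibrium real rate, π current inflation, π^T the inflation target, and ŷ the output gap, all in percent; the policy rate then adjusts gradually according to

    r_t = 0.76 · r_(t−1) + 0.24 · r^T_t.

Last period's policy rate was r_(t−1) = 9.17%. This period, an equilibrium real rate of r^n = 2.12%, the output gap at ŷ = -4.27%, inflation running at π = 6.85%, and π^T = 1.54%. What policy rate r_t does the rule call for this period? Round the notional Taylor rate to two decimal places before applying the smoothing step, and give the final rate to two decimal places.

r^T_t = 2.12 + 6.85 + 0.9 × (6.85 − 1.54) + 0.21 × (-4.27)
   = 2.12 + 6.85 + 4.779 − 0.8967 = 12.85
r_t = 0.76 × 9.17 + 0.24 × 12.85 = 6.9692 + 3.084 = 10.05

10.05%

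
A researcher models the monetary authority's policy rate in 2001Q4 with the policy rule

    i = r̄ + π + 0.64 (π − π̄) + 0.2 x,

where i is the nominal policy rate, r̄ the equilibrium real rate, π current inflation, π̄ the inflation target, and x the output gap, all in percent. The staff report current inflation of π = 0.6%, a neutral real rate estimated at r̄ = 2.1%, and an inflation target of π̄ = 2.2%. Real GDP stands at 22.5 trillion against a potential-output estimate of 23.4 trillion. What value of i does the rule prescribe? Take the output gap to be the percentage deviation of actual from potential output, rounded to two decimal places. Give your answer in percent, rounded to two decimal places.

0.91%

Output gap = 100 × (22.5 − 23.4) / 23.4 = -3.85%.
i = 2.10 + 0.60 + 0.64 × (0.60 − 2.20) + 0.2 × (-3.85)
   = 2.10 + 0.6 − 1.024 − 0.77 = 0.91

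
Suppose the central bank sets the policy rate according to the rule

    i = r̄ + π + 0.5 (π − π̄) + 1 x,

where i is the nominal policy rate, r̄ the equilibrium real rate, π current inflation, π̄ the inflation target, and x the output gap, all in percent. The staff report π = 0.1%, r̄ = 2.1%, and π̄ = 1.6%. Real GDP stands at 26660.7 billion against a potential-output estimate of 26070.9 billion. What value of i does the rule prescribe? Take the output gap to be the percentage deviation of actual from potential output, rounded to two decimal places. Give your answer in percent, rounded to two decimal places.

Output gap = 100 × (26660.7 − 26070.9) / 26070.9 = 2.26%.
i = 2.10 + 0.10 + 0.5 × (0.10 − 1.60) + 1 × 2.26
   = 2.10 + 0.1 − 0.75 + 2.26 = 3.71

3.71%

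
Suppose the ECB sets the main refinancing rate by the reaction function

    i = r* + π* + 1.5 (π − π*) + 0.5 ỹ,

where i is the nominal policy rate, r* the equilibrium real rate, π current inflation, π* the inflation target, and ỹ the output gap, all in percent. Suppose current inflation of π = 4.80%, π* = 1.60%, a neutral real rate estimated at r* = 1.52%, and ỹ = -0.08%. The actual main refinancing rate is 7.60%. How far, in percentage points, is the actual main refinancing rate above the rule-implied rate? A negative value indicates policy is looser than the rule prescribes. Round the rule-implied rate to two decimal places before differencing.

-0.28 pp

i = 1.52 + 1.60 + 1.5 × (4.80 − 1.60) + 0.5 × (-0.08)
   = 1.52 + 1.6 + 4.8 − 0.04 = 7.88
Deviation = 7.60 − 7.88 = -0.28 pp.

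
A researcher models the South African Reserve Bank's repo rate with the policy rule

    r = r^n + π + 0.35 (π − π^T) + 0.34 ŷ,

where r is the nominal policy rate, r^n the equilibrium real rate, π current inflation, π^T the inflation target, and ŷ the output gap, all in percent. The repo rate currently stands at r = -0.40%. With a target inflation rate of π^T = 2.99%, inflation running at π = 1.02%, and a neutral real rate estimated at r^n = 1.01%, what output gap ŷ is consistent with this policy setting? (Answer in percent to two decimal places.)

0.34 ŷ = -0.40 − 1.01 − 1.02 − 0.35 × (1.02 − 2.99) = -1.7405
ŷ = -1.7405 / 0.34 = -5.12

-5.12%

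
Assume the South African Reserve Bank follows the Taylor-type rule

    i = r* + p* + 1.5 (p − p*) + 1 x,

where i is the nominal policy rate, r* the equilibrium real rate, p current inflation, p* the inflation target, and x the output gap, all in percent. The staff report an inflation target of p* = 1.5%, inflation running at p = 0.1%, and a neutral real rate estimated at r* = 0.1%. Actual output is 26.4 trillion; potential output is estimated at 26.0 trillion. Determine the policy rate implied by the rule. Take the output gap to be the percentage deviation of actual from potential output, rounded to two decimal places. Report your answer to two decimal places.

Output gap = 100 × (26.4 − 26.0) / 26.0 = 1.54%.
i = 0.10 + 1.50 + 1.5 × (0.10 − 1.50) + 1 × 1.54
   = 0.10 + 1.5 − 2.1 + 1.54 = 1.04

1.04%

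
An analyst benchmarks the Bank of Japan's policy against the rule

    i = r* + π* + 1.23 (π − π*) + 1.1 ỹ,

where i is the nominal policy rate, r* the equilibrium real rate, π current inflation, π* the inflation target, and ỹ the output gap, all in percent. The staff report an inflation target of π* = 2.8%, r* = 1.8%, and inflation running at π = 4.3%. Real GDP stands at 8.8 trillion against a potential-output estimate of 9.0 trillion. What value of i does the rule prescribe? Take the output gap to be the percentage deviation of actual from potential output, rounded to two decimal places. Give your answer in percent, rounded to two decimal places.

4.00%

Output gap = 100 × (8.8 − 9.0) / 9.0 = -2.22%.
i = 1.80 + 2.80 + 1.23 × (4.30 − 2.80) + 1.1 × (-2.22)
   = 1.80 + 2.8 + 1.845 − 2.442 = 4.00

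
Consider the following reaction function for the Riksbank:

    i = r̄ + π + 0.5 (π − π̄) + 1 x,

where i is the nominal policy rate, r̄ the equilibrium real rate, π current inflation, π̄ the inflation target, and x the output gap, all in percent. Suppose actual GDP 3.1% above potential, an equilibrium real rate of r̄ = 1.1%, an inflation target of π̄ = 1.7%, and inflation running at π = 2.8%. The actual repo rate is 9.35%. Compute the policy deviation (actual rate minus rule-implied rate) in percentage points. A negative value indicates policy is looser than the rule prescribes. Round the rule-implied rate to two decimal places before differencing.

Output 3.1% above potential → x = 3.1.
i = 1.1 + 2.8 + 0.5 × (2.8 − 1.7) + 1 × 3.1
   = 1.1 + 2.8 + 0.55 + 3.1 = 7.55
Deviation = 9.35 − 7.55 = 1.80 pp.

1.80 pp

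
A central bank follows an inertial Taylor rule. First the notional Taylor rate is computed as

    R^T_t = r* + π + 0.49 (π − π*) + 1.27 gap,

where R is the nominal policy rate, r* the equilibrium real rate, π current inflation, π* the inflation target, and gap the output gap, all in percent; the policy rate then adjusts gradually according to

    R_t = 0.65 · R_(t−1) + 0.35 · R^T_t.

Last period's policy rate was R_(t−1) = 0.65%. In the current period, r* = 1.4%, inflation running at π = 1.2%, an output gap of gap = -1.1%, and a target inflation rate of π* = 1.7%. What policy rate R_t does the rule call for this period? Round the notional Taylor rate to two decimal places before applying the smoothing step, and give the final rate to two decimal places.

R^T_t = 1.4 + 1.2 + 0.49 × (1.2 − 1.7) + 1.27 × (-1.1)
   = 1.4 + 1.2 − 0.245 − 1.397 = 0.96
R_t = 0.65 × 0.65 + 0.35 × 0.96 = 0.4225 + 0.336 = 0.76

0.76%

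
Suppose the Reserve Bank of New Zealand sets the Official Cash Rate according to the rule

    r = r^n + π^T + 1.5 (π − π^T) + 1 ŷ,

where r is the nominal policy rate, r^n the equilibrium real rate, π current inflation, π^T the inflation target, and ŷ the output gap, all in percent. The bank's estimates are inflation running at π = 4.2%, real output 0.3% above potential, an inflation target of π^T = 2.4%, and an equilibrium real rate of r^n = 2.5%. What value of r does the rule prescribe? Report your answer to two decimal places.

Output 0.3% above potential → ŷ = 0.3.
r = 2.5 + 2.4 + 1.5 × (4.2 − 2.4) + 1 × 0.3
   = 2.5 + 2.4 + 2.7 + 0.3 = 7.90

7.90%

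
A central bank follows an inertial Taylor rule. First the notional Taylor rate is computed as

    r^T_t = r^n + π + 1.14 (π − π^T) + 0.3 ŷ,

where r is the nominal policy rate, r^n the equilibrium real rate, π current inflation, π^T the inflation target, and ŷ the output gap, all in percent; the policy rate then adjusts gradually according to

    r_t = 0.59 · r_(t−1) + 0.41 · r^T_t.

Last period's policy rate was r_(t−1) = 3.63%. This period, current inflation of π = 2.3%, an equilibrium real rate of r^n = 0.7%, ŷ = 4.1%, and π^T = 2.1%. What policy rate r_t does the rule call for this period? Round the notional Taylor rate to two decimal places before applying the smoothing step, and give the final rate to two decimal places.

r^T_t = 0.7 + 2.3 + 1.14 × (2.3 − 2.1) + 0.3 × 4.1
   = 0.7 + 2.3 + 0.228 + 1.23 = 4.46
r_t = 0.59 × 3.63 + 0.41 × 4.46 = 2.1417 + 1.8286 = 3.97

3.97%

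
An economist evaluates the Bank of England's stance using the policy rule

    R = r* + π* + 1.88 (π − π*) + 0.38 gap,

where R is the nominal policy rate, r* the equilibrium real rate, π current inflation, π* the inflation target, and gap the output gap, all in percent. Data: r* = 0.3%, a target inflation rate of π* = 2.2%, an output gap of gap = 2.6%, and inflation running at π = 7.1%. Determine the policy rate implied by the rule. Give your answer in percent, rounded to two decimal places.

12.70%

R = 0.3 + 2.2 + 1.88 × (7.1 − 2.2) + 0.38 × 2.6
   = 0.3 + 2.2 + 9.212 + 0.988 = 12.70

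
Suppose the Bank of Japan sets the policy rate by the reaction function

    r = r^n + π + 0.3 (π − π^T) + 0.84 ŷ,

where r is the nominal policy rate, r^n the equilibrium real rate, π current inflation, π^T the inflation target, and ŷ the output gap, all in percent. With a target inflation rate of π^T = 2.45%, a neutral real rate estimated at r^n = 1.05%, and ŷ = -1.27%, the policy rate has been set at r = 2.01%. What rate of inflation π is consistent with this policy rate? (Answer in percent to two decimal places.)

2.12%

Collecting π: r = r^n + (1 + 0.3) π − 0.3 π^T + 0.84 ŷ
1.3 π = 2.01 − 1.05 + 0.3 × 2.45 − 0.84 × (-1.27) = 2.7618
π = 2.7618 / 1.3 = 2.12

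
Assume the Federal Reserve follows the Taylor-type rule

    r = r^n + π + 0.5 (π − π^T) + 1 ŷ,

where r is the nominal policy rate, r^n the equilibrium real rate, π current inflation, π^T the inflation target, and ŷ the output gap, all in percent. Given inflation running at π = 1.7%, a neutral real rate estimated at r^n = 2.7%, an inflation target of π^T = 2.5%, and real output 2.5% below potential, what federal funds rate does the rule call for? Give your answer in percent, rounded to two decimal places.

1.50%

Output 2.5% below potential → ŷ = -2.5.
r = 2.7 + 1.7 + 0.5 × (1.7 − 2.5) + 1 × (-2.5)
   = 2.7 + 1.7 − 0.4 − 2.5 = 1.50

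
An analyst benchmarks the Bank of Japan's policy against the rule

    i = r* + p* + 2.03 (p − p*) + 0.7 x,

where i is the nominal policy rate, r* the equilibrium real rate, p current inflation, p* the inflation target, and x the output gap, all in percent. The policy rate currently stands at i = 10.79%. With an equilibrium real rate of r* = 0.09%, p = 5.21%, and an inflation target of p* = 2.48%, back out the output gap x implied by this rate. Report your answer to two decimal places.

3.83%

0.7 x = 10.79 − 0.09 − 2.48 − 2.03 × (5.21 − 2.48) = 2.6781
x = 2.6781 / 0.7 = 3.83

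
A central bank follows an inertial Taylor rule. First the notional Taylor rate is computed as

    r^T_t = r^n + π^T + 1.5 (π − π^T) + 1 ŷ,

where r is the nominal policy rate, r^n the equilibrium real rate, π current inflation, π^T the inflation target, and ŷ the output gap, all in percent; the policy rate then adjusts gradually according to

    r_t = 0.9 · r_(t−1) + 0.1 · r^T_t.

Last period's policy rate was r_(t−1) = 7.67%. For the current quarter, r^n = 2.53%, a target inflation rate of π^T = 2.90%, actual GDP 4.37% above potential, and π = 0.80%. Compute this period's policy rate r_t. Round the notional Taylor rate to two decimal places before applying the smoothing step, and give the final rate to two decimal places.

Output 4.37% above potential → ŷ = 4.37.
r^T_t = 2.53 + 2.90 + 1.5 × (0.80 − 2.90) + 1 × 4.37
   = 2.53 + 2.9 − 3.15 + 4.37 = 6.65
r_t = 0.9 × 7.67 + 0.1 × 6.65 = 6.903 + 0.665 = 7.57

7.57%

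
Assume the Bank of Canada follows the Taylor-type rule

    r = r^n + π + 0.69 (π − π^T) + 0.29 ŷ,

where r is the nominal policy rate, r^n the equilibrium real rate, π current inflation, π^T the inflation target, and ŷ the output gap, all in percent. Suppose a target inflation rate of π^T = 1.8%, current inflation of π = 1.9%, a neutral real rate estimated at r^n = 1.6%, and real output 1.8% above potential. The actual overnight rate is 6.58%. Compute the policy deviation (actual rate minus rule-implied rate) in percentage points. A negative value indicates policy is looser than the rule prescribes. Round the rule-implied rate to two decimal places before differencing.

2.49 pp

Output 1.8% above potential → ŷ = 1.8.
r = 1.6 + 1.9 + 0.69 × (1.9 − 1.8) + 0.29 × 1.8
   = 1.6 + 1.9 + 0.069 + 0.522 = 4.09
Deviation = 6.58 − 4.09 = 2.49 pp.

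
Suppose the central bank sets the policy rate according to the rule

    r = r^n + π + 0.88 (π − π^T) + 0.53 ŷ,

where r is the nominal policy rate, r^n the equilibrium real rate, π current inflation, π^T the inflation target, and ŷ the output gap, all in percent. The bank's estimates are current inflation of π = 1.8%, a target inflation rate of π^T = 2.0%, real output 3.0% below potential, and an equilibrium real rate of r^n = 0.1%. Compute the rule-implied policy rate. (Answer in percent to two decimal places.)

Output 3.0% below potential → ŷ = -3.0.
r = 0.1 + 1.8 + 0.88 × (1.8 − 2.0) + 0.53 × (-3.0)
   = 0.1 + 1.8 − 0.176 − 1.59 = 0.13

0.13%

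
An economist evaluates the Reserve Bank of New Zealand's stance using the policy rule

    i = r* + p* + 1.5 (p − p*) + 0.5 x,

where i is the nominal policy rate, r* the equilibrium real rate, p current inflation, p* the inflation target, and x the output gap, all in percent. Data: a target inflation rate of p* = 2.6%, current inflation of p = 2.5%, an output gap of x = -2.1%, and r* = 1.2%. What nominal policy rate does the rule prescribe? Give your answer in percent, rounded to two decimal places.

i = 1.2 + 2.6 + 1.5 × (2.5 − 2.6) + 0.5 × (-2.1)
   = 1.2 + 2.6 − 0.15 − 1.05 = 2.60

2.60%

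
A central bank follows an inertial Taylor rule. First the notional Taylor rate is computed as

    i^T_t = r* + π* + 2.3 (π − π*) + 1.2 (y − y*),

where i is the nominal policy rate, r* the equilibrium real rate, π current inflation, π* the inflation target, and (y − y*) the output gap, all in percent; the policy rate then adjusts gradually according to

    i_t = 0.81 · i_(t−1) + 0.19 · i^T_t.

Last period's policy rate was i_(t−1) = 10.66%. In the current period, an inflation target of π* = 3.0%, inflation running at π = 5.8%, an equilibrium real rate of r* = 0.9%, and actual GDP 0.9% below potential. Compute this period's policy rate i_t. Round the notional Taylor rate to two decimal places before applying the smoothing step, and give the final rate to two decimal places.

Output 0.9% below potential → (y − y*) = -0.9.
i^T_t = 0.9 + 3.0 + 2.3 × (5.8 − 3.0) + 1.2 × (-0.9)
   = 0.9 + 3 + 6.44 − 1.08 = 9.26
i_t = 0.81 × 10.66 + 0.19 × 9.26 = 8.6346 + 1.7594 = 10.39

10.39%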